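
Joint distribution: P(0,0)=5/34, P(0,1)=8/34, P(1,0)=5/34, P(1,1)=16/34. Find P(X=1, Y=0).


Read from table: P(X=1, Y=0) = 5/34

5/34


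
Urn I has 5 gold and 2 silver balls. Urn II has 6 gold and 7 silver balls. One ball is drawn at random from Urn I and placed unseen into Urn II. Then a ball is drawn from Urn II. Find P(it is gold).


P(transfer gold) = 5/7; P(transfer silver) = 2/7
If gold transferred: Urn II has 7 gold of 14, so P(gold|gold moved) = 1/2
If silver transferred: Urn II has 6 gold of 14, so P(gold|silver moved) = 3/7
By total probability: P(gold) = 5/7*1/2 + 2/7*3/7 = 47/98

47/98


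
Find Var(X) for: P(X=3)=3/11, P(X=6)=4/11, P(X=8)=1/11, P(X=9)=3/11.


E[X] = 68/11, E[X^2] = 478/11
Var(X) = E[X^2] - (E[X])^2 = 478/11 - (68/11)^2 = 634/121

634/121


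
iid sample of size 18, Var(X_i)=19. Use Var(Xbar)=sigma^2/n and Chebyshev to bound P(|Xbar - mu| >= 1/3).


Var(Xbar) = Var(X)/n = 19/18
Chebyshev: P(|Xbar-mu| >= 1/3) <= Var(Xbar)/(1/3)^2 = (19/18)/(1/9) = 19/2
Bound exceeds 1, so trivial bound: 1

1


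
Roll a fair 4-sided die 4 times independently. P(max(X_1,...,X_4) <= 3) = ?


P(max <= 3) = P(all X_i <= 3) = (P(X_1 <= 3))^4
= (3/4)^4 = 81/256

81/256


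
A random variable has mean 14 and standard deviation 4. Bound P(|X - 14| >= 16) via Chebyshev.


k = 16/4 = 4
Chebyshev: P(|X-mu| >= k*sigma) <= 1/k^2 = 1/4^2 = 1/16

1/16


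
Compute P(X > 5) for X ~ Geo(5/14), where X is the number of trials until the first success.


P(X > 5) = P(first 5 trials all fail) = (1-p)^5 = (9/14)^5 = 59049/537824

59049/537824


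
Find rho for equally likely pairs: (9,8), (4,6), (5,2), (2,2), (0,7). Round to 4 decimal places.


Cov(X,Y) = 2.0000, Var(X) = 9.2000, Var(Y) = 6.4000
rho = Cov/(sqrt(VarX)*sqrt(VarY)) = 0.2606

0.2606


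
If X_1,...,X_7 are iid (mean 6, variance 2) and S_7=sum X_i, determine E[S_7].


E[S_n] = n*E[X_1] = 7*6 = 42

42


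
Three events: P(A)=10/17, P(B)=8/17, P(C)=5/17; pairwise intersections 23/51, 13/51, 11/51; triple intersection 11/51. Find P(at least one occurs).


P(A∪B∪C) = P(A)+P(B)+P(C) - P(AB)-P(AC)-P(BC) + P(ABC)
= 10/17+8/17+5/17 - 23/51-13/51-11/51 + 11/51
= 11/17

11/17


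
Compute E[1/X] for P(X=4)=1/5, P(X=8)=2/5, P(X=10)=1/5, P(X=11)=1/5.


E[1/X] = sum(g(x)*P(x))
= 1/4*1/5 + 1/8*2/5 + 1/10*1/5 + 1/11*1/5
= 38/275

38/275


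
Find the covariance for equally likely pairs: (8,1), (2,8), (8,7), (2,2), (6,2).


E[X]=26/5, E[Y]=4, E[XY]=96/5
Cov(X,Y) = E[XY] - E[X]E[Y] = 96/5 - 26/5*4 = -8/5

-8/5


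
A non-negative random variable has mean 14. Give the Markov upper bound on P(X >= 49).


Markov: P(X >= a) <= E[X]/a
P(X >= 49) <= 14/49 = 2/7

2/7


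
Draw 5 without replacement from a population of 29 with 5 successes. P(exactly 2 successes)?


P(X=2) = C(5,2)*C(24,3) / C(29,5)
= 10*2024 / 118755
= 20240/118755 = 4048/23751

4048/23751


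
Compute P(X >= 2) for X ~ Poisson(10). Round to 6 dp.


P(X>=2) = 1 - P(X<=1) = 1 - (e^(-10)*10^0/0! + e^(-10)*10^1/1!)
≈ 1 - (0.0000453999 + 0.0004539993)
= 1 - 0.0004993992 = 0.9995006008
≈ 0.999501

0.999501


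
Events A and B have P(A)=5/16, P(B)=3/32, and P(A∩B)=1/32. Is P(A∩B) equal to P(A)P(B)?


P(A)*P(B) = 5/16*3/32 = 15/512
P(A∩B) = 1/32 != 15/512, so not independent

No, A and B are not independent


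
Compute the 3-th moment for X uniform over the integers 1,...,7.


E[X^3] = (1/7) * sum(x^3 for x=1..7)
= 784/7 = 112

112


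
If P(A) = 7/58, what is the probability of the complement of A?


P(A') = 1 - P(A) = 1 - 7/58 = 51/58

51/58


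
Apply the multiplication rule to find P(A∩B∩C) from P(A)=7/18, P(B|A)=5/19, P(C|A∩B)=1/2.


P(A∩B∩C) = P(A) * P(B|A) * P(C|A∩B)
= 7/18 * 5/19 * 1/2
= 35/342 * 1/2 = 35/684

35/684


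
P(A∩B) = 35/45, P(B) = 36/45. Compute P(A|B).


P(A|B) = P(A∩B)/P(B) = (35/45)/(36/45) = 35/36

35/36


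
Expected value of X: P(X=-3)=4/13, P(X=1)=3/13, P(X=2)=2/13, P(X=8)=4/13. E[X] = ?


E[X] = sum(x * P(x))
= -3*4/13 + 1*3/13 + 2*2/13 + 8*4/13
= 27/13

27/13


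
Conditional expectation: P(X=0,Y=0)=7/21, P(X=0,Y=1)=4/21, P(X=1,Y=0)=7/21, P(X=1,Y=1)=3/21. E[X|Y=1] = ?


P(Y=1) = 7/21
E[X|Y=1] = (0*4 + 1*3)/7 = 3/7

3/7


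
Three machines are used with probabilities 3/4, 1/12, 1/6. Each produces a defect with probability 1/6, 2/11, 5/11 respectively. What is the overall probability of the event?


P(A) = P(A|B1)P(B1) + P(A|B2)P(B2) + P(A|B3)P(B3)
= 1/6*3/4 + 2/11*1/12 + 5/11*1/6
= 1/8 + 1/66 + 5/66 = 19/88

19/88


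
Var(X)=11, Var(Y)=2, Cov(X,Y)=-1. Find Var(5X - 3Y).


Var(5X - 3Y) = 5^2*Var(X) + (-3)^2*Var(Y) + 2*5*(-3)*Cov(X,Y)
= 25*11 + 9*2 - 30*(-1)
= 275 + 18 + 30 = 323

323


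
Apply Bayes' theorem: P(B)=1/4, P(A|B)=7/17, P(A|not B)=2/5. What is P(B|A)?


P(A) = P(A|B)P(B) + P(A|B')P(B') = 7/17*1/4 + 2/5*3/4 = 137/340
P(B|A) = P(A|B)P(B)/P(A) = (7/68)/(137/340) = 35/137

35/137


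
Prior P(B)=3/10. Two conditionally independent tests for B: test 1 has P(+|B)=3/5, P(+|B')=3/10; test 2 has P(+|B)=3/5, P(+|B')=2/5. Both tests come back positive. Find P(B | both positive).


After test 1: P(+) = 3/5*3/10 + 3/10*7/10 = 39/100
P(B|+) = (9/50)/(39/100) = 6/13
After test 2 (use post1 as new prior): P(+) = 3/5*6/13 + 2/5*7/13 = 32/65
P(B|+,+) = (18/65)/(32/65) = 9/16

9/16


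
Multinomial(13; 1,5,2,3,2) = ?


13! = 6227020800
Denominator: 1!=1 * 5!=120 * 2!=2 * 3!=6 * 2!=2
Coefficient = 6227020800 / 2880 = 2162160

2162160


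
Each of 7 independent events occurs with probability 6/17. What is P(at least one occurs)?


P(at least one) = 1 - P(none)
P(none) = (1 - 6/17)^7 = (11/17)^7 = 19487171/410338673
P(at least one) = 1 - 19487171/410338673 = 390851502/410338673

390851502/410338673


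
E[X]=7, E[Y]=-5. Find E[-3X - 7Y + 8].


E[-3X - 7Y + 8] = -3*E[X] - 7*E[Y] + 8
= (-3)*(7) + (-7)*(-5) + (8)
= -21 + 35 + 8 = 22

22


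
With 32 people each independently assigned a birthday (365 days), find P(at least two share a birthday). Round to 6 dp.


P(all different) = prod((365-i)/365 for i=0..31) = 0.246652
P(at least one match) = 1 - 0.246652 = 0.753348

0.753348


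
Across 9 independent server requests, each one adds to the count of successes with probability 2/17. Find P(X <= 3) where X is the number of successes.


P(X<=3) = P(X=0) + P(X=1) + P(X=2) + P(X=3)
= 38443359375/118587876497 + 46132031250/118587876497 + 24603750000/118587876497 + 7654500000/118587876497
= 116833640625/118587876497

116833640625/118587876497


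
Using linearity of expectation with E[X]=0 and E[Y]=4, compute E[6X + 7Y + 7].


E[6X + 7Y + 7] = 6*E[X] + 7*E[Y] + 7
= (6)*(0) + (7)*(4) + (7)
= 0 + 28 + 7 = 35

35


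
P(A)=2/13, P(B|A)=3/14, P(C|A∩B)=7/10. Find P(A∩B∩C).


P(A∩B∩C) = P(A) * P(B|A) * P(C|A∩B)
= 2/13 * 3/14 * 7/10
= 3/91 * 7/10 = 3/130

3/130


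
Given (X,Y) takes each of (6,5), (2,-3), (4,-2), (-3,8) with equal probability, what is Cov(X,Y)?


E[X]=9/4, E[Y]=2, E[XY]=-2
Cov(X,Y) = E[XY] - E[X]E[Y] = -2 - 9/4*2 = -13/2

-13/2


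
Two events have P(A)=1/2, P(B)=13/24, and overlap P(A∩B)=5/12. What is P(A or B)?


P(A∪B) = P(A) + P(B) - P(A∩B)
= 1/2 + 13/24 - 5/12 = 5/8

5/8


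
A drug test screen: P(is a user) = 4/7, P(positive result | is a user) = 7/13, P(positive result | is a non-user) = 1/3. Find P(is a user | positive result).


P(A) = P(A|B)P(B) + P(A|B')P(B') = 7/13*4/7 + 1/3*3/7 = 41/91
P(B|A) = P(A|B)P(B)/P(A) = (4/13)/(41/91) = 28/41

28/41


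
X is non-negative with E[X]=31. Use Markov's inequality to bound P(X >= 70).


Markov: P(X >= a) <= E[X]/a
P(X >= 70) <= 31/70

31/70


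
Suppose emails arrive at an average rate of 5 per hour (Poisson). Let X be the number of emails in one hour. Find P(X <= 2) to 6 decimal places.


P(X<=2) = e^(-5)*5^0/0! + e^(-5)*5^1/1! + e^(-5)*5^2/2!
≈ 0.0067379470 + 0.0336897350 + 0.0842243375
= 0.1246520195
≈ 0.124652

0.124652


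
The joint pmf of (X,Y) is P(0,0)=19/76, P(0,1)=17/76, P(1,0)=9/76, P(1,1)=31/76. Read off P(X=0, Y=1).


Read from table: P(X=0, Y=1) = 17/76

17/76


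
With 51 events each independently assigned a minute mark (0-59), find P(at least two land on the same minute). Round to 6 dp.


P(all different) = prod((60-i)/60 for i=0..50) = 0.000000
P(at least one match) = 1 - 0.000000 = 1.000000

1.000000


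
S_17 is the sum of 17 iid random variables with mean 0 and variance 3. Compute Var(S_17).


By independence, Var(S_n) = n*Var(X_1) = 17*3 = 51

51


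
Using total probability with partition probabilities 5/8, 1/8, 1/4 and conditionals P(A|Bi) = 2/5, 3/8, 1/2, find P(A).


P(A) = P(A|B1)P(B1) + P(A|B2)P(B2) + P(A|B3)P(B3)
= 2/5*5/8 + 3/8*1/8 + 1/2*1/4
= 1/4 + 3/64 + 1/8 = 27/64

27/64


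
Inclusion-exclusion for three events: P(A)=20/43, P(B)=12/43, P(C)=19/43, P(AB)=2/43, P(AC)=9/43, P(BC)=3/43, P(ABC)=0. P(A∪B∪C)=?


P(A∪B∪C) = P(A)+P(B)+P(C) - P(AB)-P(AC)-P(BC) + P(ABC)
= 20/43+12/43+19/43 - 2/43-9/43-3/43 + 0
= 37/43

37/43


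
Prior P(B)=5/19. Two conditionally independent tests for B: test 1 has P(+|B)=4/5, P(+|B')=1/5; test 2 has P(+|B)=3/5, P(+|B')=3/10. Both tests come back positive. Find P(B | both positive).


After test 1: P(+) = 4/5*5/19 + 1/5*14/19 = 34/95
P(B|+) = (4/19)/(34/95) = 10/17
After test 2 (use post1 as new prior): P(+) = 3/5*10/17 + 3/10*7/17 = 81/170
P(B|+,+) = (6/17)/(81/170) = 20/27

20/27


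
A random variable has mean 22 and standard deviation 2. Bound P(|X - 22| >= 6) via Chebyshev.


k = 6/2 = 3
Chebyshev: P(|X-mu| >= k*sigma) <= 1/k^2 = 1/3^2 = 1/9

1/9


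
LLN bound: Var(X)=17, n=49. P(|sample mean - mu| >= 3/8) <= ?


Var(Xbar) = Var(X)/n = 17/49
Chebyshev: P(|Xbar-mu| >= 3/8) <= Var(Xbar)/(3/8)^2 = (17/49)/(9/64) = 1088/441
Bound exceeds 1, so trivial bound: 1

1


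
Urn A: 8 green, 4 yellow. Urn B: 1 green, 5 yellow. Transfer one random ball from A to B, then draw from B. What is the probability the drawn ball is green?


P(transfer green) = 8/12 = 2/3; P(transfer yellow) = 1/3
If green transferred: Urn II has 2 green of 7, so P(green|green moved) = 2/7
If yellow transferred: Urn II has 1 green of 7, so P(green|yellow moved) = 1/7
By total probability: P(green) = 2/3*2/7 + 1/3*1/7 = 5/21

5/21


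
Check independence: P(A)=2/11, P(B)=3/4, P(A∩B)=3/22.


P(A)*P(B) = 2/11*3/4 = 3/22
P(A∩B) = 3/22, which equals P(A)P(B), so independent

Yes, A and B are independent


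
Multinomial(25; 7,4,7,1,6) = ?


25! = 15511210043330985984000000
Denominator: 7!=5040 * 4!=24 * 7!=5040 * 1!=1 * 6!=720
Coefficient = 15511210043330985984000000 / 438939648000 = 35337910608000

35337910608000


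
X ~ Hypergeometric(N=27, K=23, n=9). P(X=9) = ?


P(X=9) = C(23,9)*C(4,0) / C(27,9)
= 817190*1 / 4686825
= 817190/4686825 = 34/195

34/195


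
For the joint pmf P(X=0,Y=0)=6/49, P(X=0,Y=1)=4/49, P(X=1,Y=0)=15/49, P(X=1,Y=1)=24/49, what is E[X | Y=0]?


P(Y=0) = 21/49
E[X|Y=0] = (0*6 + 1*15)/21 = 15/21 = 5/7

5/7


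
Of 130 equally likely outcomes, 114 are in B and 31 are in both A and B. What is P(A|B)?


P(A|B) = P(A∩B)/P(B) = (31/130)/(114/130) = 31/114

31/114


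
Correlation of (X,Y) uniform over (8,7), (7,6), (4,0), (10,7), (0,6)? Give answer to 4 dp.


Cov(X,Y) = 3.4400, Var(X) = 12.1600, Var(Y) = 6.9600
rho = Cov/(sqrt(VarX)*sqrt(VarY)) = 0.3739

0.3739


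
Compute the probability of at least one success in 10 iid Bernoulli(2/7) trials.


P(at least one) = 1 - P(none)
P(none) = (1 - 2/7)^10 = (5/7)^10 = 9765625/282475249
P(at least one) = 1 - 9765625/282475249 = 272709624/282475249

272709624/282475249


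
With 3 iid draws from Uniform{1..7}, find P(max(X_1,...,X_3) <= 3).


P(max <= 3) = P(all X_i <= 3) = (P(X_1 <= 3))^3
= (3/7)^3 = 27/343

27/343


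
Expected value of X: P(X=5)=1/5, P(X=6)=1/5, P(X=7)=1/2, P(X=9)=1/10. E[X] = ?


E[X] = sum(x * P(x))
= 5*1/5 + 6*1/5 + 7*1/2 + 9*1/10
= 33/5

33/5


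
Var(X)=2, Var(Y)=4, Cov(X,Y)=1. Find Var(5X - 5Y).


Var(5X - 5Y) = 5^2*Var(X) + (-5)^2*Var(Y) + 2*5*(-5)*Cov(X,Y)
= 25*2 + 25*4 - 50*1
= 50 + 100 - 50 = 100

100


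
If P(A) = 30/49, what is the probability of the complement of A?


P(A') = 1 - P(A) = 1 - 30/49 = 19/49

19/49


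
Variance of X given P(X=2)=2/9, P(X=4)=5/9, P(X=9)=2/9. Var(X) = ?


E[X] = 14/3, E[X^2] = 250/9
Var(X) = E[X^2] - (E[X])^2 = 250/9 - (14/3)^2 = 6

6


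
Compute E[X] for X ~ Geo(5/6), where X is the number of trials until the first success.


For geometric (trials until first success), E[X] = 1/p = 1/(5/6) = 6/5

6/5


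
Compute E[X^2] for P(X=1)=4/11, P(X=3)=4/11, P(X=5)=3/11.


E[X^2] = sum(g(x)*P(x))
= 1*4/11 + 9*4/11 + 25*3/11
= 115/11

115/11


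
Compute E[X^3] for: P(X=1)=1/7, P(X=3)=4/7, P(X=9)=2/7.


E[X^3] = sum(x^3 * P(x))
= 1*1/7 + 27*4/7 + 729*2/7
= 1567/7

1567/7


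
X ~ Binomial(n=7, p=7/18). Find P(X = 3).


P(X=3) = C(7,3) * p^3 * (1-p)^4
= 35 * 343/5832 * 14641/104976
= 175765205/612220032

175765205/612220032


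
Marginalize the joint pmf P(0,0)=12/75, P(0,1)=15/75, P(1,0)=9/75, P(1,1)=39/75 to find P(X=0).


P(X=0) = P(0,0)+P(0,1) = 12/75 + 15/75 = 27/75 = 9/25

9/25


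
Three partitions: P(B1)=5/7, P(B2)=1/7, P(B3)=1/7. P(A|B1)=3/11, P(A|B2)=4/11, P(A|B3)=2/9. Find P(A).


P(A) = P(A|B1)P(B1) + P(A|B2)P(B2) + P(A|B3)P(B3)
= 3/11*5/7 + 4/11*1/7 + 2/9*1/7
= 15/77 + 4/77 + 2/63 = 193/693

193/693


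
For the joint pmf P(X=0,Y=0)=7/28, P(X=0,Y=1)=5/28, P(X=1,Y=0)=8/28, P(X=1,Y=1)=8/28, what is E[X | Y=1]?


P(Y=1) = 13/28
E[X|Y=1] = (0*5 + 1*8)/13 = 8/13

8/13


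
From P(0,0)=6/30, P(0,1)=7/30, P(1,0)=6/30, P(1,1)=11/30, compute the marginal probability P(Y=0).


P(Y=0) = P(0,0)+P(1,0) = 6/30 + 6/30 = 12/30 = 2/5

2/5


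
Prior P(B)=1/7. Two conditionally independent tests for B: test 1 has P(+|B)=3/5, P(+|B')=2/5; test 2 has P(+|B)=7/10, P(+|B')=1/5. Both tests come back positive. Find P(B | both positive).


After test 1: P(+) = 3/5*1/7 + 2/5*6/7 = 3/7
P(B|+) = (3/35)/(3/7) = 1/5
After test 2 (use post1 as new prior): P(+) = 7/10*1/5 + 1/5*4/5 = 3/10
P(B|+,+) = (7/50)/(3/10) = 7/15

7/15


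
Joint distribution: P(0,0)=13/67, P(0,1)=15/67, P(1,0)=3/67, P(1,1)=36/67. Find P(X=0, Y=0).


Read from table: P(X=0, Y=0) = 13/67

13/67


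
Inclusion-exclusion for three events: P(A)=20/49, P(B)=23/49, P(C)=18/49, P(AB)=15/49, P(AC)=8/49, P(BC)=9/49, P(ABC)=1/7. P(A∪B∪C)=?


P(A∪B∪C) = P(A)+P(B)+P(C) - P(AB)-P(AC)-P(BC) + P(ABC)
= 20/49+23/49+18/49 - 15/49-8/49-9/49 + 1/7
= 36/49

36/49


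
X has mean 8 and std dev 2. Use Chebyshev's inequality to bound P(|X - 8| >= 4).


k = 4/2 = 2
Chebyshev: P(|X-mu| >= k*sigma) <= 1/k^2 = 1/2^2 = 1/4

1/4


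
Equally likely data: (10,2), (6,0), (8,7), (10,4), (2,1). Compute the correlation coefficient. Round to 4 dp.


Cov(X,Y) = 3.4400, Var(X) = 8.9600, Var(Y) = 6.1600
rho = Cov/(sqrt(VarX)*sqrt(VarY)) = 0.4630

0.4630


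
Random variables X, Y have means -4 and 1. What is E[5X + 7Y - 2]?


E[5X + 7Y - 2] = 5*E[X] + 7*E[Y] - 2
= (5)*(-4) + (7)*(1) + (-2)
= -20 + 7 - 2 = -15

-15


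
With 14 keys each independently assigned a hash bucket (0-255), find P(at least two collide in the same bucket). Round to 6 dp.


P(all different) = prod((256-i)/256 for i=0..13) = 0.696361
P(at least one match) = 1 - 0.696361 = 0.303639

0.303639


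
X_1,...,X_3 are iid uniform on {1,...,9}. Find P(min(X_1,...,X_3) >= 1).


P(min >= 1) = P(all X_i >= 1) = (P(X_1 >= 1))^3
= (9/9)^3 = 1^3 = 1

1


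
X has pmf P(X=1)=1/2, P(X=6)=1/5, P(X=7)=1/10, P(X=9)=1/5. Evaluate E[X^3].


E[X^3] = sum(x^3 * P(x))
= 1*1/2 + 216*1/5 + 343*1/10 + 729*1/5
= 1119/5

1119/5


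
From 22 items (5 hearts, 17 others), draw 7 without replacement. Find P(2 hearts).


P(X=2) = C(5,2)*C(17,5) / C(22,7)
= 10*6188 / 170544
= 61880/170544 = 455/1254

455/1254


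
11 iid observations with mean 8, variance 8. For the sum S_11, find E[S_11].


E[S_n] = n*E[X_1] = 11*8 = 88

88


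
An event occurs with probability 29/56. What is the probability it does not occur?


P(A') = 1 - P(A) = 1 - 29/56 = 27/56

27/56


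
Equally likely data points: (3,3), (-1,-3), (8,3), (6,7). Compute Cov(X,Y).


E[X]=4, E[Y]=5/2, E[XY]=39/2
Cov(X,Y) = E[XY] - E[X]E[Y] = 39/2 - 4*5/2 = 19/2

19/2


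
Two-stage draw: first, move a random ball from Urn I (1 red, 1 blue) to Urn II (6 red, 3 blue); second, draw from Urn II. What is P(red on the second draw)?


P(transfer red) = 1/2; P(transfer blue) = 1/2
If red transferred: Urn II has 7 red of 10, so P(red|red moved) = 7/10
If blue transferred: Urn II has 6 red of 10, so P(red|blue moved) = 3/5
By total probability: P(red) = 1/2*7/10 + 1/2*3/5 = 13/20

13/20


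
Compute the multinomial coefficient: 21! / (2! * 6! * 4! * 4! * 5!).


21! = 51090942171709440000
Denominator: 2!=2 * 6!=720 * 4!=24 * 4!=24 * 5!=120
Coefficient = 51090942171709440000 / 99532800 = 513307594800

513307594800


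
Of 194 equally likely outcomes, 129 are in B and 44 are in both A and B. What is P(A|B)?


P(A|B) = P(A∩B)/P(B) = (44/194)/(129/194) = 44/129

44/129


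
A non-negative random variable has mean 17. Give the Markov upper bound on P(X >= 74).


Markov: P(X >= a) <= E[X]/a
P(X >= 74) <= 17/74

17/74


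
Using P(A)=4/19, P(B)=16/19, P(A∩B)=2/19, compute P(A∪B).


P(A∪B) = P(A) + P(B) - P(A∩B)
= 4/19 + 16/19 - 2/19 = 18/19

18/19


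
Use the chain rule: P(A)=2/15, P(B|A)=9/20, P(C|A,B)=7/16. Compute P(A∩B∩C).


P(A∩B∩C) = P(A) * P(B|A) * P(C|A∩B)
= 2/15 * 9/20 * 7/16
= 3/50 * 7/16 = 21/800

21/800


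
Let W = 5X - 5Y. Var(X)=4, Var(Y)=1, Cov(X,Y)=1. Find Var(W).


Var(5X - 5Y) = 5^2*Var(X) + (-5)^2*Var(Y) + 2*5*(-5)*Cov(X,Y)
= 25*4 + 25*1 - 50*1
= 100 + 25 - 50 = 75

75


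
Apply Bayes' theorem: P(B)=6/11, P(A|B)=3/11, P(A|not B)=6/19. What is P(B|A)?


P(A) = P(A|B)P(B) + P(A|B')P(B') = 3/11*6/11 + 6/19*5/11 = 672/2299
P(B|A) = P(A|B)P(B)/P(A) = (18/121)/(672/2299) = 57/112

57/112


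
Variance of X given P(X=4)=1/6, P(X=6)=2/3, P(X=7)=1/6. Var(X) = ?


E[X] = 35/6, E[X^2] = 209/6
Var(X) = E[X^2] - (E[X])^2 = 209/6 - (35/6)^2 = 29/36

29/36


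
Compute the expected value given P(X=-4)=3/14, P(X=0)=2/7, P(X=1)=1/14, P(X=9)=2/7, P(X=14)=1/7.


E[X] = sum(x * P(x))
= -4*3/14 + 0*2/7 + 1*1/14 + 9*2/7 + 14*1/7
= 53/14

53/14


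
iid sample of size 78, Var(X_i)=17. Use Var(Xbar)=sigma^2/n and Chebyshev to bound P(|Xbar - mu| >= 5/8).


Var(Xbar) = Var(X)/n = 17/78
Chebyshev: P(|Xbar-mu| >= 5/8) <= Var(Xbar)/(5/8)^2 = (17/78)/(25/64) = 544/975

544/975


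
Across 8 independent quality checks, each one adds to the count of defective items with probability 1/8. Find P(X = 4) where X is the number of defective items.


P(X=4) = C(8,4) * p^4 * (1-p)^4
= 70 * 1/4096 * 2401/4096
= 84035/8388608

84035/8388608


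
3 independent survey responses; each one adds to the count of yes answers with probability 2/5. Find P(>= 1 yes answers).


P(at least one) = 1 - P(none)
P(none) = (1 - 2/5)^3 = (3/5)^3 = 27/125
P(at least one) = 1 - 27/125 = 98/125

98/125


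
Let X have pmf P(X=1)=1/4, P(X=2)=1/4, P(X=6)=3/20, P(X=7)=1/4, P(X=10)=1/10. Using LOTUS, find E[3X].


E[3X] = sum(g(x)*P(x))
= 3*1/4 + 6*1/4 + 18*3/20 + 21*1/4 + 30*1/10
= 66/5

66/5


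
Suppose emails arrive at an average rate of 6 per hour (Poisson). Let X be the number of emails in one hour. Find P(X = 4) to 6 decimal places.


P(X=4) = e^(-6) * 6^4 / 4!
≈ 0.002478752177 * 1296 / 24
≈ 0.133853

0.133853


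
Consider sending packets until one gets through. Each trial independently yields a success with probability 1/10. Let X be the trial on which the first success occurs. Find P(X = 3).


P(X=3) = (1-p)^2 * p = (9/10)^2 * 1/10
= 81/100 * 1/10 = 81/1000

81/1000


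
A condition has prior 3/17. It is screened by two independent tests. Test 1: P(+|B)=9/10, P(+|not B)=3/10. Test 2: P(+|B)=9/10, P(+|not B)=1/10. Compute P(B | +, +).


After test 1: P(+) = 9/10*3/17 + 3/10*14/17 = 69/170
P(B|+) = (27/170)/(69/170) = 9/23
After test 2 (use post1 as new prior): P(+) = 9/10*9/23 + 1/10*14/23 = 19/46
P(B|+,+) = (81/230)/(19/46) = 81/95

81/95


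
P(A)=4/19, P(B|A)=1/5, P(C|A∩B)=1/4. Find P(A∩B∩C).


P(A∩B∩C) = P(A) * P(B|A) * P(C|A∩B)
= 4/19 * 1/5 * 1/4
= 4/95 * 1/4 = 1/95

1/95


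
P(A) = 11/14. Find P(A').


P(A') = 1 - P(A) = 1 - 11/14 = 3/14

3/14


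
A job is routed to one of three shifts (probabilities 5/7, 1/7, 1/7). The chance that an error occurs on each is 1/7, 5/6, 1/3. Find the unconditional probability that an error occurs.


P(A) = P(A|B1)P(B1) + P(A|B2)P(B2) + P(A|B3)P(B3)
= 1/7*5/7 + 5/6*1/7 + 1/3*1/7
= 5/49 + 5/42 + 1/21 = 79/294

79/294


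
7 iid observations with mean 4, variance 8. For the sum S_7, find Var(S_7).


By independence, Var(S_n) = n*Var(X_1) = 7*8 = 56

56


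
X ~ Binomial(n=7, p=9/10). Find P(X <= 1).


P(X<=1) = P(X=0) + P(X=1)
= 1/10000000 + 63/10000000
= 1/156250

1/156250


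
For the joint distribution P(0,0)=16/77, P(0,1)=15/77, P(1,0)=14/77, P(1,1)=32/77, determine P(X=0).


P(X=0) = P(0,0)+P(0,1) = 16/77 + 15/77 = 31/77

31/77


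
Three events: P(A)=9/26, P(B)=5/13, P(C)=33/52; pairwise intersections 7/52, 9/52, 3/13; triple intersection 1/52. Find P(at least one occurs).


P(A∪B∪C) = P(A)+P(B)+P(C) - P(AB)-P(AC)-P(BC) + P(ABC)
= 9/26+5/13+33/52 - 7/52-9/52-3/13 + 1/52
= 11/13

11/13


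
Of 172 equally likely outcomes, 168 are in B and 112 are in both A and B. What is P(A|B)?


P(A|B) = P(A∩B)/P(B) = (112/172)/(168/172) = 112/168 = 2/3

2/3


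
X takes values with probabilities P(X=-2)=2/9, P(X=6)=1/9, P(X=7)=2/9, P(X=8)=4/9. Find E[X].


E[X] = sum(x * P(x))
= -2*2/9 + 6*1/9 + 7*2/9 + 8*4/9
= 16/3

16/3


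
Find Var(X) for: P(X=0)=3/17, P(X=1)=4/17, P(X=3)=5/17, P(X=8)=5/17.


E[X] = 59/17, E[X^2] = 369/17
Var(X) = E[X^2] - (E[X])^2 = 369/17 - (59/17)^2 = 2792/289

2792/289


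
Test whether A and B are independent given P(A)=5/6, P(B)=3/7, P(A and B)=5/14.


P(A)*P(B) = 5/6*3/7 = 5/14
P(A∩B) = 5/14, which equals P(A)P(B), so independent

Yes, A and B are independent


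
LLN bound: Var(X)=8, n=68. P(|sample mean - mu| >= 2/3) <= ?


Var(Xbar) = Var(X)/n = 8/68
Chebyshev: P(|Xbar-mu| >= 2/3) <= Var(Xbar)/(2/3)^2 = (2/17)/(4/9) = 9/34

9/34


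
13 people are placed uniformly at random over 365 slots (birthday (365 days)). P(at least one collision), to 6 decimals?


P(all different) = prod((365-i)/365 for i=0..12) = 0.805590
P(at least one match) = 1 - 0.805590 = 0.194410

0.194410


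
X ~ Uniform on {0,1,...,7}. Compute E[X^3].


E[X^3] = (1/8) * sum(x^3 for x=0..7)
= 784/8 = 98

98


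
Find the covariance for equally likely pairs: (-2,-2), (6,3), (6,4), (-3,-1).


E[X]=7/4, E[Y]=1, E[XY]=49/4
Cov(X,Y) = E[XY] - E[X]E[Y] = 49/4 - 7/4*1 = 21/2

21/2


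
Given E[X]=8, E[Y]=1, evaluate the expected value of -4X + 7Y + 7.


E[-4X + 7Y + 7] = -4*E[X] + 7*E[Y] + 7
= (-4)*(8) + (7)*(1) + (7)
= -32 + 7 + 7 = -18

-18


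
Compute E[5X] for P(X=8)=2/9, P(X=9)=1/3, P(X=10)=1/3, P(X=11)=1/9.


E[5X] = sum(g(x)*P(x))
= 40*2/9 + 45*1/3 + 50*1/3 + 55*1/9
= 140/3

140/3


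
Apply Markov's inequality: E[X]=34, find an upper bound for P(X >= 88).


Markov: P(X >= a) <= E[X]/a
P(X >= 88) <= 34/88 = 17/44

17/44


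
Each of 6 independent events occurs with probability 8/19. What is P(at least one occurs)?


P(at least one) = 1 - P(none)
P(none) = (1 - 8/19)^6 = (11/19)^6 = 1771561/47045881
P(at least one) = 1 - 1771561/47045881 = 45274320/47045881

45274320/47045881


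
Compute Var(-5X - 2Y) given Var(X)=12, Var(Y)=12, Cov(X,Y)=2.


Var(-5X - 2Y) = (-5)^2*Var(X) + (-2)^2*Var(Y) + 2*(-5)*(-2)*Cov(X,Y)
= 25*12 + 4*12 + 20*2
= 300 + 48 + 40 = 388

388


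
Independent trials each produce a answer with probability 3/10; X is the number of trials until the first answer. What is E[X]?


For geometric (trials until first success), E[X] = 1/p = 1/(3/10) = 10/3

10/3


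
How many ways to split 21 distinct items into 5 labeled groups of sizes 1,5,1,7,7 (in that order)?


21! = 51090942171709440000
Denominator: 1!=1 * 5!=120 * 1!=1 * 7!=5040 * 7!=5040
Coefficient = 51090942171709440000 / 3048192000 = 16761064320

16761064320


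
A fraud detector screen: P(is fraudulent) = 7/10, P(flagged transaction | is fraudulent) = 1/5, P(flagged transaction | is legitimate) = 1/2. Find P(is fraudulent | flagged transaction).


P(A) = P(A|B)P(B) + P(A|B')P(B') = 1/5*7/10 + 1/2*3/10 = 29/100
P(B|A) = P(A|B)P(B)/P(A) = (7/50)/(29/100) = 14/29

14/29


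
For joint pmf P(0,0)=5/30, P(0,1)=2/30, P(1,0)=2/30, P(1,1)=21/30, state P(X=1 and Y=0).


Read from table: P(X=1, Y=0) = 2/30 = 1/15

1/15


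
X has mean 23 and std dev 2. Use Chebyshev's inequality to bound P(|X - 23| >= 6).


k = 6/2 = 3
Chebyshev: P(|X-mu| >= k*sigma) <= 1/k^2 = 1/3^2 = 1/9

1/9


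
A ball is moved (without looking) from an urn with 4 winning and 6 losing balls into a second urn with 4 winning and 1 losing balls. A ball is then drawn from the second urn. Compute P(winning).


P(transfer winning) = 4/10 = 2/5; P(transfer losing) = 3/5
If winning transferred: Urn II has 5 winning of 6, so P(winning|winning moved) = 5/6
If losing transferred: Urn II has 4 winning of 6, so P(winning|losing moved) = 2/3
By total probability: P(winning) = 2/5*5/6 + 3/5*2/3 = 11/15

11/15


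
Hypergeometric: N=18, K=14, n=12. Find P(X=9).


P(X=9) = C(14,9)*C(4,3) / C(18,12)
= 2002*4 / 18564
= 8008/18564 = 22/51

22/51


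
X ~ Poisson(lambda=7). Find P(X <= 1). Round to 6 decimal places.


P(X<=1) = e^(-7)*7^0/0! + e^(-7)*7^1/1!
≈ 0.0009118820 + 0.0063831738
= 0.0072950558
≈ 0.007295

0.007295


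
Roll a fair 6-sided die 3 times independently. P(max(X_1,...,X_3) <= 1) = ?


P(max <= 1) = P(all X_i <= 1) = (P(X_1 <= 1))^3
= (1/6)^3 = 1/216

1/216


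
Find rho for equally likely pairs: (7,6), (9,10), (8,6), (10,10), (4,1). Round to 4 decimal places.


Cov(X,Y) = 6.6400, Var(X) = 4.2400, Var(Y) = 11.0400
rho = Cov/(sqrt(VarX)*sqrt(VarY)) = 0.9705

0.9705


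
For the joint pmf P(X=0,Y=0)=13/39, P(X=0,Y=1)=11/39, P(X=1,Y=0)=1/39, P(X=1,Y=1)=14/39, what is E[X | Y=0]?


P(Y=0) = 14/39
E[X|Y=0] = (0*13 + 1*1)/14 = 1/14

1/14


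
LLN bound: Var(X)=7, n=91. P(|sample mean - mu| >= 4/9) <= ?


Var(Xbar) = Var(X)/n = 7/91
Chebyshev: P(|Xbar-mu| >= 4/9) <= Var(Xbar)/(4/9)^2 = (1/13)/(16/81) = 81/208

81/208


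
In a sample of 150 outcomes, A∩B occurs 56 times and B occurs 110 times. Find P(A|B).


P(A|B) = P(A∩B)/P(B) = (56/150)/(110/150) = 56/110 = 28/55

28/55


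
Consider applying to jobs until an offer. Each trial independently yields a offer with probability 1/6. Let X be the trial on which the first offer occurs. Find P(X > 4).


P(X > 4) = P(first 4 trials all fail) = (1-p)^4 = (5/6)^4 = 625/1296

625/1296


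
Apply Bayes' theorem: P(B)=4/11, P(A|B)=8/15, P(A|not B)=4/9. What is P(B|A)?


P(A) = P(A|B)P(B) + P(A|B')P(B') = 8/15*4/11 + 4/9*7/11 = 236/495
P(B|A) = P(A|B)P(B)/P(A) = (32/165)/(236/495) = 24/59

24/59


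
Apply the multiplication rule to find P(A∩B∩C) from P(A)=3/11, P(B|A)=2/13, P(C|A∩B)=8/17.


P(A∩B∩C) = P(A) * P(B|A) * P(C|A∩B)
= 3/11 * 2/13 * 8/17
= 6/143 * 8/17 = 48/2431

48/2431


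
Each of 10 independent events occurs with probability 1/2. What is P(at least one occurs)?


P(at least one) = 1 - P(none)
P(none) = (1 - 1/2)^10 = (1/2)^10 = 1/1024
P(at least one) = 1 - 1/1024 = 1023/1024

1023/1024


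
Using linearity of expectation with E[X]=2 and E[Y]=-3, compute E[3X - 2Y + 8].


E[3X - 2Y + 8] = 3*E[X] - 2*E[Y] + 8
= (3)*(2) + (-2)*(-3) + (8)
= 6 + 6 + 8 = 20

20


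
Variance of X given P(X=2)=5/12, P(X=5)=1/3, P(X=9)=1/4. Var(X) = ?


E[X] = 19/4, E[X^2] = 121/4
Var(X) = E[X^2] - (E[X])^2 = 121/4 - (19/4)^2 = 123/16

123/16


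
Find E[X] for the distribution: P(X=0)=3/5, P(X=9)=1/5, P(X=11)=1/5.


E[X] = sum(x * P(x))
= 0*3/5 + 9*1/5 + 11*1/5
= 4

4


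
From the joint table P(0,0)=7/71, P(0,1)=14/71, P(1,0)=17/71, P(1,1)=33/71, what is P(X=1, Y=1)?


Read from table: P(X=1, Y=1) = 33/71

33/71


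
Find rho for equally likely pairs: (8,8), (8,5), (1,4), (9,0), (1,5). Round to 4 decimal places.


Cov(X,Y) = -1.1600, Var(X) = 13.0400, Var(Y) = 6.6400
rho = Cov/(sqrt(VarX)*sqrt(VarY)) = -0.1247

-0.1247


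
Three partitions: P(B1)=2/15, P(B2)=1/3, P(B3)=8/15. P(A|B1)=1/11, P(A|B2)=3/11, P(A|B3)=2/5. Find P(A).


P(A) = P(A|B1)P(B1) + P(A|B2)P(B2) + P(A|B3)P(B3)
= 1/11*2/15 + 3/11*1/3 + 2/5*8/15
= 2/165 + 1/11 + 16/75 = 87/275

87/275


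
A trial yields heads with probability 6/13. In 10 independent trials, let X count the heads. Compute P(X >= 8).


P(X>=8) = P(X=8) + P(X=9) + P(X=10)
= 3703553280/137858491849 + 705438720/137858491849 + 60466176/137858491849
= 4469458176/137858491849

4469458176/137858491849


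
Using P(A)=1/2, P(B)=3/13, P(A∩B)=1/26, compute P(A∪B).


P(A∪B) = P(A) + P(B) - P(A∩B)
= 1/2 + 3/13 - 1/26 = 9/13

9/13


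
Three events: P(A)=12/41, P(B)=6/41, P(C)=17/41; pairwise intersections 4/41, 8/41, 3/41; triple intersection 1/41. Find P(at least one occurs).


P(A∪B∪C) = P(A)+P(B)+P(C) - P(AB)-P(AC)-P(BC) + P(ABC)
= 12/41+6/41+17/41 - 4/41-8/41-3/41 + 1/41
= 21/41

21/41


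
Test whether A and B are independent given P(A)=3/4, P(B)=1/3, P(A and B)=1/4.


P(A)*P(B) = 3/4*1/3 = 1/4
P(A∩B) = 1/4, which equals P(A)P(B), so independent

Yes, A and B are independent


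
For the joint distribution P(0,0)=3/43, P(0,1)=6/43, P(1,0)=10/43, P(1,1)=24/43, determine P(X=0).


P(X=0) = P(0,0)+P(0,1) = 3/43 + 6/43 = 9/43

9/43


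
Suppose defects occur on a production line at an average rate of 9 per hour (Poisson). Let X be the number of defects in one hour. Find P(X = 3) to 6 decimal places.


P(X=3) = e^(-9) * 9^3 / 3!
≈ 0.0001234098041 * 729 / 6
≈ 0.014994

0.014994


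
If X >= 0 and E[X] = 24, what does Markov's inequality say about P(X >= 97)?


Markov: P(X >= a) <= E[X]/a
P(X >= 97) <= 24/97

24/97


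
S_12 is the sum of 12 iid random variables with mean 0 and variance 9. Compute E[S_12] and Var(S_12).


E[S_n] = n*mu = 12*0 = 0
Var(S_n) = n*sigma^2 = 12*9 = 108

E[S_12]=0, Var(S_12)=108


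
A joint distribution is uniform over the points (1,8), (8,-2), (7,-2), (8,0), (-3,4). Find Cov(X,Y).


E[X]=21/5, E[Y]=8/5, E[XY]=-34/5
Cov(X,Y) = E[XY] - E[X]E[Y] = -34/5 - 21/5*8/5 = -338/25

-338/25


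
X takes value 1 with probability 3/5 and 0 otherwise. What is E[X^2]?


For Bernoulli: X in {0,1}
E[X^2] = 0^2*(1-3/5) + 1^2*3/5 = 3/5

3/5


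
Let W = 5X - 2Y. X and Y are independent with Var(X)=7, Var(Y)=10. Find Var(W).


Independence => Cov(X,Y)=0
Var(5X - 2Y) = 5^2*Var(X) + (-2)^2*Var(Y)
= 25*7 + 4*10 = 215

215


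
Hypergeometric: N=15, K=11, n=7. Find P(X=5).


P(X=5) = C(11,5)*C(4,2) / C(15,7)
= 462*6 / 6435
= 2772/6435 = 28/65

28/65


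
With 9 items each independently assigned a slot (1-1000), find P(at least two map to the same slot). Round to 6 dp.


P(all different) = prod((1000-i)/1000 for i=0..8) = 0.964541
P(at least one match) = 1 - 0.964541 = 0.035459

0.035459


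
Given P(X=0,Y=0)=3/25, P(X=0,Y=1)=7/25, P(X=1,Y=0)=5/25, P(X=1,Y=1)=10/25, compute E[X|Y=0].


P(Y=0) = 8/25
E[X|Y=0] = (0*3 + 1*5)/8 = 5/8

5/8


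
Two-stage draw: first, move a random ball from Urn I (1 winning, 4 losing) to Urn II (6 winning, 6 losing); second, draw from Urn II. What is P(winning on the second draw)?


P(transfer winning) = 1/5; P(transfer losing) = 4/5
If winning transferred: Urn II has 7 winning of 13, so P(winning|winning moved) = 7/13
If losing transferred: Urn II has 6 winning of 13, so P(winning|losing moved) = 6/13
By total probability: P(winning) = 1/5*7/13 + 4/5*6/13 = 31/65

31/65


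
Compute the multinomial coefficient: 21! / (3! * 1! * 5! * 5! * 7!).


21! = 51090942171709440000
Denominator: 3!=6 * 1!=1 * 5!=120 * 5!=120 * 7!=5040
Coefficient = 51090942171709440000 / 435456000 = 117327450240

117327450240


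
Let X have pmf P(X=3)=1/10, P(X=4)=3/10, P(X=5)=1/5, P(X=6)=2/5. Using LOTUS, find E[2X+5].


E[2X+5] = sum(g(x)*P(x))
= 11*1/10 + 13*3/10 + 15*1/5 + 17*2/5
= 74/5

74/5


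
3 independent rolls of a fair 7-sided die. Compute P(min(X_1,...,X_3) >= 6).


P(min >= 6) = P(all X_i >= 6) = (P(X_1 >= 6))^3
= (2/7)^3 = 8/343

8/343


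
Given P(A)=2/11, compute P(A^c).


P(A') = 1 - P(A) = 1 - 2/11 = 9/11

9/11


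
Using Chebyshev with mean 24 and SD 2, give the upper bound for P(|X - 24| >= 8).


k = 8/2 = 4
Chebyshev: P(|X-mu| >= k*sigma) <= 1/k^2 = 1/4^2 = 1/16

1/16


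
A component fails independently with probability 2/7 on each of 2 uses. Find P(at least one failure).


P(at least one) = 1 - P(none)
P(none) = (1 - 2/7)^2 = (5/7)^2 = 25/49
P(at least one) = 1 - 25/49 = 24/49

24/49


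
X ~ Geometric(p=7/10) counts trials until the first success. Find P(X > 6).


P(X > 6) = P(first 6 trials all fail) = (1-p)^6 = (3/10)^6 = 729/1000000

729/1000000


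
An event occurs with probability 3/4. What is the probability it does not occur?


P(A') = 1 - P(A) = 1 - 3/4 = 1/4

1/4


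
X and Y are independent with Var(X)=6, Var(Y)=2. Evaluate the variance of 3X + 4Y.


Independence => Cov(X,Y)=0
Var(3X + 4Y) = 3^2*Var(X) + 4^2*Var(Y)
= 9*6 + 16*2 = 86

86


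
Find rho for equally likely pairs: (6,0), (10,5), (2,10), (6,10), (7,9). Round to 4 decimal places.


Cov(X,Y) = -3.5600, Var(X) = 6.5600, Var(Y) = 14.9600
rho = Cov/(sqrt(VarX)*sqrt(VarY)) = -0.3594

-0.3594


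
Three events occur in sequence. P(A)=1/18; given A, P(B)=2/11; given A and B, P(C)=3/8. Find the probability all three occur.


P(A∩B∩C) = P(A) * P(B|A) * P(C|A∩B)
= 1/18 * 2/11 * 3/8
= 1/99 * 3/8 = 1/264

1/264


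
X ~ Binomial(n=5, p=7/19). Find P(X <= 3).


P(X<=3) = P(X=0) + P(X=1) + P(X=2) + P(X=3)
= 248832/2476099 + 725760/2476099 + 846720/2476099 + 493920/2476099
= 2315232/2476099

2315232/2476099


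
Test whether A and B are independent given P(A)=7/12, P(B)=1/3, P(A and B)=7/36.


P(A)*P(B) = 7/12*1/3 = 7/36
P(A∩B) = 7/36, which equals P(A)P(B), so independent

Yes, A and B are independent


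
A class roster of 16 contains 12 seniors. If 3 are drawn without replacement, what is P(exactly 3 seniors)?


P(X=3) = C(12,3)*C(4,0) / C(16,3)
= 220*1 / 560
= 220/560 = 11/28

11/28


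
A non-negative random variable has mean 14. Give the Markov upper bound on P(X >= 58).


Markov: P(X >= a) <= E[X]/a
P(X >= 58) <= 14/58 = 7/29

7/29


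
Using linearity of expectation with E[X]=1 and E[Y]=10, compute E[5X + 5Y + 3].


E[5X + 5Y + 3] = 5*E[X] + 5*E[Y] + 3
= (5)*(1) + (5)*(10) + (3)
= 5 + 50 + 3 = 58

58


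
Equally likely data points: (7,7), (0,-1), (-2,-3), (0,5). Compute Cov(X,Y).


E[X]=5/4, E[Y]=2, E[XY]=55/4
Cov(X,Y) = E[XY] - E[X]E[Y] = 55/4 - 5/4*2 = 45/4

45/4


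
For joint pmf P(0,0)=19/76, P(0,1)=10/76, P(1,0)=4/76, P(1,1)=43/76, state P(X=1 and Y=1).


Read from table: P(X=1, Y=1) = 43/76

43/76


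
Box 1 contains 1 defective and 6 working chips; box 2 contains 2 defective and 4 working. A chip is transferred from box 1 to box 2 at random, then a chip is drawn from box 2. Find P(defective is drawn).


P(transfer defective) = 1/7; P(transfer working) = 6/7
If defective transferred: Urn II has 3 defective of 7, so P(defective|defective moved) = 3/7
If working transferred: Urn II has 2 defective of 7, so P(defective|working moved) = 2/7
By total probability: P(defective) = 1/7*3/7 + 6/7*2/7 = 15/49

15/49


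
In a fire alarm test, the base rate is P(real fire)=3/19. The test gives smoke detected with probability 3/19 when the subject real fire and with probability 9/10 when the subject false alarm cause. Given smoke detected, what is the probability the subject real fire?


P(A) = P(A|B)P(B) + P(A|B')P(B') = 3/19*3/19 + 9/10*16/19 = 1413/1805
P(B|A) = P(A|B)P(B)/P(A) = (9/361)/(1413/1805) = 5/157

5/157


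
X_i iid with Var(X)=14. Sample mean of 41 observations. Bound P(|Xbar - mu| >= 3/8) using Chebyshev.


Var(Xbar) = Var(X)/n = 14/41
Chebyshev: P(|Xbar-mu| >= 3/8) <= Var(Xbar)/(3/8)^2 = (14/41)/(9/64) = 896/369
Bound exceeds 1, so trivial bound: 1

1


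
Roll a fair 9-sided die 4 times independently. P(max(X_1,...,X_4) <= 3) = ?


P(max <= 3) = P(all X_i <= 3) = (P(X_1 <= 3))^4
= (3/9)^4 = (1/3)^4 = 1/81

1/81


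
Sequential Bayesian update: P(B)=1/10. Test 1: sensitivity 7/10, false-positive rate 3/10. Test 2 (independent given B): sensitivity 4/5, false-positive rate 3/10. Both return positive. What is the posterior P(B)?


After test 1: P(+) = 7/10*1/10 + 3/10*9/10 = 17/50
P(B|+) = (7/100)/(17/50) = 7/34
After test 2 (use post1 as new prior): P(+) = 4/5*7/34 + 3/10*27/34 = 137/340
P(B|+,+) = (14/85)/(137/340) = 56/137

56/137


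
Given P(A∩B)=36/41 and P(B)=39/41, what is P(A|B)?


P(A|B) = P(A∩B)/P(B) = (36/41)/(39/41) = 36/39 = 12/13

12/13


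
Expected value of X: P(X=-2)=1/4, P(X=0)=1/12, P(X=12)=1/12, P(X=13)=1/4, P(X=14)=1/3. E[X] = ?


E[X] = sum(x * P(x))
= -2*1/4 + 0*1/12 + 12*1/12 + 13*1/4 + 14*1/3
= 101/12

101/12


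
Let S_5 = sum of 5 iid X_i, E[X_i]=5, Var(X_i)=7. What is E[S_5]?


E[S_n] = n*E[X_1] = 5*5 = 25

25


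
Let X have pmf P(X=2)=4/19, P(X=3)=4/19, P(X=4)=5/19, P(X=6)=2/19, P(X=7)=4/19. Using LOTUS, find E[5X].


E[5X] = sum(g(x)*P(x))
= 10*4/19 + 15*4/19 + 20*5/19 + 30*2/19 + 35*4/19
= 400/19

400/19


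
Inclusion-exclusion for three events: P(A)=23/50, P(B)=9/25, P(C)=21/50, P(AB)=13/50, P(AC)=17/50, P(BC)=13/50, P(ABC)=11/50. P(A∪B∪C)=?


P(A∪B∪C) = P(A)+P(B)+P(C) - P(AB)-P(AC)-P(BC) + P(ABC)
= 23/50+9/25+21/50 - 13/50-17/50-13/50 + 11/50
= 3/5

3/5


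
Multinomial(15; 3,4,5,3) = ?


15! = 1307674368000
Denominator: 3!=6 * 4!=24 * 5!=120 * 3!=6
Coefficient = 1307674368000 / 103680 = 12612600

12612600


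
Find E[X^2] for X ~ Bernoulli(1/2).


For Bernoulli: X in {0,1}
E[X^2] = 0^2*(1-1/2) + 1^2*1/2 = 1/2

1/2


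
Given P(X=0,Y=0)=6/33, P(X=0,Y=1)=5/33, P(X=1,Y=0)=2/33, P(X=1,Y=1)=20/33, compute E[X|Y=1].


P(Y=1) = 25/33
E[X|Y=1] = (0*5 + 1*20)/25 = 20/25 = 4/5

4/5


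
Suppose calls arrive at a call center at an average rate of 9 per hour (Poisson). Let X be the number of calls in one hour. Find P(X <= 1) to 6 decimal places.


P(X<=1) = e^(-9)*9^0/0! + e^(-9)*9^1/1!
≈ 0.0001234098 + 0.0011106882
= 0.0012340980
≈ 0.001234

0.001234


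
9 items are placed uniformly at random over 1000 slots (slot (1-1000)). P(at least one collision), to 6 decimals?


P(all different) = prod((1000-i)/1000 for i=0..8) = 0.964541
P(at least one match) = 1 - 0.964541 = 0.035459

0.035459


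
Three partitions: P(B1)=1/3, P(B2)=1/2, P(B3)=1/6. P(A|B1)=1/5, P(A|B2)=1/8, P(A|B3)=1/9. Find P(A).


P(A) = P(A|B1)P(B1) + P(A|B2)P(B2) + P(A|B3)P(B3)
= 1/5*1/3 + 1/8*1/2 + 1/9*1/6
= 1/15 + 1/16 + 1/54 = 319/2160

319/2160


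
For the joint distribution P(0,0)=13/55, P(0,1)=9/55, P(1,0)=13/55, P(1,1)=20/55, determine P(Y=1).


P(Y=1) = P(0,1)+P(1,1) = 9/55 + 20/55 = 29/55

29/55


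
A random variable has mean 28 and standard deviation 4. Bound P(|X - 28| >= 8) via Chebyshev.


k = 8/4 = 2
Chebyshev: P(|X-mu| >= k*sigma) <= 1/k^2 = 1/2^2 = 1/4

1/4
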